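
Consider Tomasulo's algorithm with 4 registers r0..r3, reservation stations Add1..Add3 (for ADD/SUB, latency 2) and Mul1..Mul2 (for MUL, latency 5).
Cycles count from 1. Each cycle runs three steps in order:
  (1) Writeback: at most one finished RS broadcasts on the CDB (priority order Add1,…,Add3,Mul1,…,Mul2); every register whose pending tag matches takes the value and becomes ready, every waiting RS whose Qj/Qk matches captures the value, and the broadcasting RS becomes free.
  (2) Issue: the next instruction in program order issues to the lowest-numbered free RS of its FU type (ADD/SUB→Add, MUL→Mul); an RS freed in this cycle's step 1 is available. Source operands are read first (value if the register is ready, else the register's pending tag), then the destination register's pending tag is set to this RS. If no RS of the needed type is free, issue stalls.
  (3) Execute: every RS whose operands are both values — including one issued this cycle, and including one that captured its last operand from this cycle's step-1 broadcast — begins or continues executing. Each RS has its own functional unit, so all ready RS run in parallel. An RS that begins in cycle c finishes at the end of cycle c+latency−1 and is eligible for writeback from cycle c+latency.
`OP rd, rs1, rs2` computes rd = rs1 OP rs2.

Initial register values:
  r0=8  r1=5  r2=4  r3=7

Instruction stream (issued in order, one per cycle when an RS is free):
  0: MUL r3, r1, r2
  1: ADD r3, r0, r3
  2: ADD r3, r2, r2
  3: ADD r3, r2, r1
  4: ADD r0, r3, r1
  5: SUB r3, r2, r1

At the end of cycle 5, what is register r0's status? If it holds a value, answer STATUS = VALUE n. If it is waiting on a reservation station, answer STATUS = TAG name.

cycle 1: issue MUL r3<-Mul1 // r0:8,r1:5,r2:4,r3:Mul1
cycle 2: issue ADD r3<-Add1 // r0:8,r1:5,r2:4,r3:Add1
cycle 3: issue ADD r3<-Add2 // r0:8,r1:5,r2:4,r3:Add2
cycle 4: issue ADD r3<-Add3 // r0:8,r1:5,r2:4,r3:Add3
cycle 5: CDB Add2=8; issue ADD r0<-Add2 // r0:Add2,r1:5,r2:4,r3:Add3

STATUS = TAG Add2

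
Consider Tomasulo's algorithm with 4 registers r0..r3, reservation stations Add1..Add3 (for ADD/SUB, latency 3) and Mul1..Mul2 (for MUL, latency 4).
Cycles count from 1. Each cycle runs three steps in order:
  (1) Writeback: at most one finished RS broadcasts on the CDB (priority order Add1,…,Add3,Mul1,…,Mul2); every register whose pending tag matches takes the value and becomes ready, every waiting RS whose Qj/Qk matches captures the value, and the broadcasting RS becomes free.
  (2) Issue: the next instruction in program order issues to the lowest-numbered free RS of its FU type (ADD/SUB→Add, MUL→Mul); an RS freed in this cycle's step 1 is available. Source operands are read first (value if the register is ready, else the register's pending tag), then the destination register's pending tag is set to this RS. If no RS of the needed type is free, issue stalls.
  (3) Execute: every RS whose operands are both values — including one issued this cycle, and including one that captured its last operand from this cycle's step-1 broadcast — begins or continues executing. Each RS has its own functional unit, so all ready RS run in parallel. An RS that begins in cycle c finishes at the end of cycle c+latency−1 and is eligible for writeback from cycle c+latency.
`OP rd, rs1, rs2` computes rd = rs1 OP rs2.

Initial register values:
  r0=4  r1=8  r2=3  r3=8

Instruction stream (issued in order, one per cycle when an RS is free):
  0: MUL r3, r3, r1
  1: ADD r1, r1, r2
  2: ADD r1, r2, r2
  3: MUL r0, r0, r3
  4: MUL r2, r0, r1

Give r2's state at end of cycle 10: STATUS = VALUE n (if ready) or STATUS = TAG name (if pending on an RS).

STATUS = TAG Mul1

cycle 1: issue MUL r3<-Mul1 // r0:4,r1:8,r2:3,r3:Mul1
cycle 2: issue ADD r1<-Add1 // r0:4,r1:Add1,r2:3,r3:Mul1
cycle 3: issue ADD r1<-Add2 // r0:4,r1:Add2,r2:3,r3:Mul1
cycle 4: issue MUL r0<-Mul2 // r0:Mul2,r1:Add2,r2:3,r3:Mul1
cycle 5: CDB Add1=11; stall // r0:Mul2,r1:Add2,r2:3,r3:Mul1
cycle 6: CDB Add2=6; stall // r0:Mul2,r1:6,r2:3,r3:Mul1
cycle 7: CDB Mul1=64; issue MUL r2<-Mul1 // r0:Mul2,r1:6,r2:Mul1,r3:64
cycle 8: - // r0:Mul2,r1:6,r2:Mul1,r3:64
cycle 9: - // r0:Mul2,r1:6,r2:Mul1,r3:64
cycle 10: - // r0:Mul2,r1:6,r2:Mul1,r3:64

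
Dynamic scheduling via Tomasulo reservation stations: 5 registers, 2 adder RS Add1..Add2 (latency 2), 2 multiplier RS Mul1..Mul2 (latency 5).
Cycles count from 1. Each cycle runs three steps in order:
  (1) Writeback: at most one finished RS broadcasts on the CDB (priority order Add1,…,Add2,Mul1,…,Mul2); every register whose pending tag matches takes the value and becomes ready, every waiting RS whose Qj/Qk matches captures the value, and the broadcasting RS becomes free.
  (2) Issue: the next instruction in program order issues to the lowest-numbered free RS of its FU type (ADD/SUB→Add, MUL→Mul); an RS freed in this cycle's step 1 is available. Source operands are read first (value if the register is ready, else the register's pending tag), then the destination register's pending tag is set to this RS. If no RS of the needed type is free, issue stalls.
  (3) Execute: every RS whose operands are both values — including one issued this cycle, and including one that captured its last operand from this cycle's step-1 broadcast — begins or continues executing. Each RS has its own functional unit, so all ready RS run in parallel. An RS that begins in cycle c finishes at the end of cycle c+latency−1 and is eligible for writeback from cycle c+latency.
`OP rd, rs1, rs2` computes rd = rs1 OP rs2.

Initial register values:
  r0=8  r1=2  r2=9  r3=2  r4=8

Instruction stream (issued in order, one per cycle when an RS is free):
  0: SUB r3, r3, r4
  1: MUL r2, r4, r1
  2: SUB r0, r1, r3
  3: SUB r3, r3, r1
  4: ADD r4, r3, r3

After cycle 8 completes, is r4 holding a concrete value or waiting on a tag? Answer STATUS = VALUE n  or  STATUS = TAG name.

STATUS = VALUE -16

  c1: issue SUB r3<-Add1  regs: r0:8,r1:2,r2:9,r3:Add1,r4:8
  c2: issue MUL r2<-Mul1  regs: r0:8,r1:2,r2:Mul1,r3:Add1,r4:8
  c3: CDB Add1=-6; issue SUB r0<-Add1  regs: r0:Add1,r1:2,r2:Mul1,r3:-6,r4:8
  c4: issue SUB r3<-Add2  regs: r0:Add1,r1:2,r2:Mul1,r3:Add2,r4:8
  c5: CDB Add1=8; issue ADD r4<-Add1  regs: r0:8,r1:2,r2:Mul1,r3:Add2,r4:Add1
  c6: CDB Add2=-8  regs: r0:8,r1:2,r2:Mul1,r3:-8,r4:Add1
  c7: CDB Mul1=16  regs: r0:8,r1:2,r2:16,r3:-8,r4:Add1
  c8: CDB Add1=-16  regs: r0:8,r1:2,r2:16,r3:-8,r4:-16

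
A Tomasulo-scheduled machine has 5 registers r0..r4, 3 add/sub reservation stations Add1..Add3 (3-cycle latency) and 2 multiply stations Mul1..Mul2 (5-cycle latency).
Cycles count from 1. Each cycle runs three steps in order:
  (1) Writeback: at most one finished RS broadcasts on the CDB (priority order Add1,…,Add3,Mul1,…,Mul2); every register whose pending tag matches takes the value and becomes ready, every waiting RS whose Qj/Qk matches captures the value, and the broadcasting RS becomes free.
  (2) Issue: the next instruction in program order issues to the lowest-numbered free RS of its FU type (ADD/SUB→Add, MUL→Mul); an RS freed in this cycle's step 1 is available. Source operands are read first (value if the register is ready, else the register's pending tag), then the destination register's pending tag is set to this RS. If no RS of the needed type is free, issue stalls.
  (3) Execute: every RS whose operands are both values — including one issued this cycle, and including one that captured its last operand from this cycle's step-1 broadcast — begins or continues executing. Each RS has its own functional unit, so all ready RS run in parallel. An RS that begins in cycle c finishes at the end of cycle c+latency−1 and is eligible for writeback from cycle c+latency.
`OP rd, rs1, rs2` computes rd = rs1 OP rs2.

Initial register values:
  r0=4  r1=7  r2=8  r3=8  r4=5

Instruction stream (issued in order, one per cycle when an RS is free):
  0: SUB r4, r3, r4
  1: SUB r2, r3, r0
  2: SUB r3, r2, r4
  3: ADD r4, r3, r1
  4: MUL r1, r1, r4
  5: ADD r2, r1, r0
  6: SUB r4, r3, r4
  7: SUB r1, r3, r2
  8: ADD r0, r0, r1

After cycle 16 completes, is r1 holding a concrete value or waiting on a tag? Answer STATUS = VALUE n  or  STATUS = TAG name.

cycle 1: issue SUB r4<-Add1 // r0:4,r1:7,r2:8,r3:8,r4:Add1
cycle 2: issue SUB r2<-Add2 // r0:4,r1:7,r2:Add2,r3:8,r4:Add1
cycle 3: issue SUB r3<-Add3 // r0:4,r1:7,r2:Add2,r3:Add3,r4:Add1
cycle 4: CDB Add1=3; issue ADD r4<-Add1 // r0:4,r1:7,r2:Add2,r3:Add3,r4:Add1
cycle 5: CDB Add2=4; issue MUL r1<-Mul1 // r0:4,r1:Mul1,r2:4,r3:Add3,r4:Add1
cycle 6: issue ADD r2<-Add2 // r0:4,r1:Mul1,r2:Add2,r3:Add3,r4:Add1
cycle 7: stall // r0:4,r1:Mul1,r2:Add2,r3:Add3,r4:Add1
cycle 8: CDB Add3=1; issue SUB r4<-Add3 // r0:4,r1:Mul1,r2:Add2,r3:1,r4:Add3
cycle 9: stall // r0:4,r1:Mul1,r2:Add2,r3:1,r4:Add3
cycle 10: stall // r0:4,r1:Mul1,r2:Add2,r3:1,r4:Add3
cycle 11: CDB Add1=8; issue SUB r1<-Add1 // r0:4,r1:Add1,r2:Add2,r3:1,r4:Add3
cycle 12: stall // r0:4,r1:Add1,r2:Add2,r3:1,r4:Add3
cycle 13: stall // r0:4,r1:Add1,r2:Add2,r3:1,r4:Add3
cycle 14: CDB Add3=-7; issue ADD r0<-Add3 // r0:Add3,r1:Add1,r2:Add2,r3:1,r4:-7
cycle 15: - // r0:Add3,r1:Add1,r2:Add2,r3:1,r4:-7
cycle 16: CDB Mul1=56 // r0:Add3,r1:Add1,r2:Add2,r3:1,r4:-7

STATUS = TAG Add1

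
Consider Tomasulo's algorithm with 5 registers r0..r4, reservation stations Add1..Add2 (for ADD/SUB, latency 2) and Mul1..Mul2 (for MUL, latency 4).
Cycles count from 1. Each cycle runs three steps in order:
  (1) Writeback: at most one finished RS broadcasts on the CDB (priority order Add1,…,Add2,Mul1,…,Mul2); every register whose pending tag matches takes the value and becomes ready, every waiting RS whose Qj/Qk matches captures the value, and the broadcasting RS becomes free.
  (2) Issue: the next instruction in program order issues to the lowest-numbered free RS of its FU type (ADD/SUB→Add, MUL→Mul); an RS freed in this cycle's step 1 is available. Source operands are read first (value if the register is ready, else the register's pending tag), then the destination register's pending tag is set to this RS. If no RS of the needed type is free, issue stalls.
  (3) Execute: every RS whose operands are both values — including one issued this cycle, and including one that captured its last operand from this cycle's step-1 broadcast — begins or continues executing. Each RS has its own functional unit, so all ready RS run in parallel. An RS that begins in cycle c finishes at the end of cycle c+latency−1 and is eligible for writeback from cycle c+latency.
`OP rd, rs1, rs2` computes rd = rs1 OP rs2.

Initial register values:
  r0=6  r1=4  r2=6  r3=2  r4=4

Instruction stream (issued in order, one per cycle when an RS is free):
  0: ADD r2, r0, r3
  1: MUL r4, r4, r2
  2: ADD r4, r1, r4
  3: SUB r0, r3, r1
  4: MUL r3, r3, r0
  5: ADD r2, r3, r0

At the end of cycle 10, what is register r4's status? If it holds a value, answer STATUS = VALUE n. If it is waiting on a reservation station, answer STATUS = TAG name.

STATUS = VALUE 36

  c1: issue ADD r2<-Add1  regs: r0:6,r1:4,r2:Add1,r3:2,r4:4
  c2: issue MUL r4<-Mul1  regs: r0:6,r1:4,r2:Add1,r3:2,r4:Mul1
  c3: CDB Add1=8; issue ADD r4<-Add1  regs: r0:6,r1:4,r2:8,r3:2,r4:Add1
  c4: issue SUB r0<-Add2  regs: r0:Add2,r1:4,r2:8,r3:2,r4:Add1
  c5: issue MUL r3<-Mul2  regs: r0:Add2,r1:4,r2:8,r3:Mul2,r4:Add1
  c6: CDB Add2=-2; issue ADD r2<-Add2  regs: r0:-2,r1:4,r2:Add2,r3:Mul2,r4:Add1
  c7: CDB Mul1=32  regs: r0:-2,r1:4,r2:Add2,r3:Mul2,r4:Add1
  c8: -  regs: r0:-2,r1:4,r2:Add2,r3:Mul2,r4:Add1
  c9: CDB Add1=36  regs: r0:-2,r1:4,r2:Add2,r3:Mul2,r4:36
  c10: CDB Mul2=-4  regs: r0:-2,r1:4,r2:Add2,r3:-4,r4:36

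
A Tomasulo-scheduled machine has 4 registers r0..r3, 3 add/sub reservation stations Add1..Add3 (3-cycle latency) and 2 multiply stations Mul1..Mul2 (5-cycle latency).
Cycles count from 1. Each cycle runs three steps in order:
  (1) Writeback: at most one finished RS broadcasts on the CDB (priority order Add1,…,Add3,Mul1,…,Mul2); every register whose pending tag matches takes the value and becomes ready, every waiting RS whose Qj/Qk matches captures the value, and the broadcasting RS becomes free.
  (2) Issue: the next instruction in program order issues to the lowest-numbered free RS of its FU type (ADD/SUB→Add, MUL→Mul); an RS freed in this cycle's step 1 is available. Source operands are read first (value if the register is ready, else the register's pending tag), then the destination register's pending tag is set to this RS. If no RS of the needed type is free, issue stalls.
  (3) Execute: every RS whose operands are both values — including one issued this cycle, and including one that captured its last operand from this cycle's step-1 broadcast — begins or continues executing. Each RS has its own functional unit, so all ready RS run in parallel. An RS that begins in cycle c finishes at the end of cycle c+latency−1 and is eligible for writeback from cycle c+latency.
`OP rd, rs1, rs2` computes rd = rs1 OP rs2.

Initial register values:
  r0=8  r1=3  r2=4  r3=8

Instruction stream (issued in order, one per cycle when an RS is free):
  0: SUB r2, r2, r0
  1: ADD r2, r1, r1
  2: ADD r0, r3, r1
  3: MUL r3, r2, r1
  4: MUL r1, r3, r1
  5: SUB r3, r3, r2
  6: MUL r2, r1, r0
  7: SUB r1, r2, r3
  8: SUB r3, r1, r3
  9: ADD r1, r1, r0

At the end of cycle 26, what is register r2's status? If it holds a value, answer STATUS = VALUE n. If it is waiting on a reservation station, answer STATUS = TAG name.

cycle 1: issue SUB r2<-Add1 // r0:8,r1:3,r2:Add1,r3:8
cycle 2: issue ADD r2<-Add2 // r0:8,r1:3,r2:Add2,r3:8
cycle 3: issue ADD r0<-Add3 // r0:Add3,r1:3,r2:Add2,r3:8
cycle 4: CDB Add1=-4; issue MUL r3<-Mul1 // r0:Add3,r1:3,r2:Add2,r3:Mul1
cycle 5: CDB Add2=6; issue MUL r1<-Mul2 // r0:Add3,r1:Mul2,r2:6,r3:Mul1
cycle 6: CDB Add3=11; issue SUB r3<-Add1 // r0:11,r1:Mul2,r2:6,r3:Add1
cycle 7: stall // r0:11,r1:Mul2,r2:6,r3:Add1
cycle 8: stall // r0:11,r1:Mul2,r2:6,r3:Add1
cycle 9: stall // r0:11,r1:Mul2,r2:6,r3:Add1
cycle 10: CDB Mul1=18; issue MUL r2<-Mul1 // r0:11,r1:Mul2,r2:Mul1,r3:Add1
cycle 11: issue SUB r1<-Add2 // r0:11,r1:Add2,r2:Mul1,r3:Add1
cycle 12: issue SUB r3<-Add3 // r0:11,r1:Add2,r2:Mul1,r3:Add3
cycle 13: CDB Add1=12; issue ADD r1<-Add1 // r0:11,r1:Add1,r2:Mul1,r3:Add3
cycle 14: - // r0:11,r1:Add1,r2:Mul1,r3:Add3
cycle 15: CDB Mul2=54 // r0:11,r1:Add1,r2:Mul1,r3:Add3
cycle 16: - // r0:11,r1:Add1,r2:Mul1,r3:Add3
cycle 17: - // r0:11,r1:Add1,r2:Mul1,r3:Add3
cycle 18: - // r0:11,r1:Add1,r2:Mul1,r3:Add3
cycle 19: - // r0:11,r1:Add1,r2:Mul1,r3:Add3
cycle 20: CDB Mul1=594 // r0:11,r1:Add1,r2:594,r3:Add3
cycle 21: - // r0:11,r1:Add1,r2:594,r3:Add3
cycle 22: - // r0:11,r1:Add1,r2:594,r3:Add3
cycle 23: CDB Add2=582 // r0:11,r1:Add1,r2:594,r3:Add3
cycle 24: - // r0:11,r1:Add1,r2:594,r3:Add3
cycle 25: - // r0:11,r1:Add1,r2:594,r3:Add3
cycle 26: CDB Add1=593 // r0:11,r1:593,r2:594,r3:Add3

STATUS = VALUE 594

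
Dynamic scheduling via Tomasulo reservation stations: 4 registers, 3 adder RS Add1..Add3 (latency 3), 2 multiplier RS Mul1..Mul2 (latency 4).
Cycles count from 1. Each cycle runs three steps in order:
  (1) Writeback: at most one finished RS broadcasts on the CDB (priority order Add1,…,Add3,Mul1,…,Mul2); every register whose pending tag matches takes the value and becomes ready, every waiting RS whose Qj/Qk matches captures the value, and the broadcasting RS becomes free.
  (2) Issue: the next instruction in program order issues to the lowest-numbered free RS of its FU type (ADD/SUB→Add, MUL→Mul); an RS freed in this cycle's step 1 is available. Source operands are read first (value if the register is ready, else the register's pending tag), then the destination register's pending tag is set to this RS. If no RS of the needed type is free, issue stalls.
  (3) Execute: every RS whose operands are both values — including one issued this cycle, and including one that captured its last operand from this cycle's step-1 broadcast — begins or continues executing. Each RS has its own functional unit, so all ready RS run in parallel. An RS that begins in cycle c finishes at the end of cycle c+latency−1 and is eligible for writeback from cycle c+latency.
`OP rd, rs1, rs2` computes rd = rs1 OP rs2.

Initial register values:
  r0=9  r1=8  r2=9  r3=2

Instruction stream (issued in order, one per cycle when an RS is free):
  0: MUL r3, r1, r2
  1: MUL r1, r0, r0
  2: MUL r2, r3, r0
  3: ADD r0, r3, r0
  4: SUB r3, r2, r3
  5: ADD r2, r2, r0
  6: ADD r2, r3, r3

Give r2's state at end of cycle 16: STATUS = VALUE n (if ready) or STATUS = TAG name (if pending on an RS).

c1: issue MUL r3<-Mul1 | r0:9,r1:8,r2:9,r3:Mul1
c2: issue MUL r1<-Mul2 | r0:9,r1:Mul2,r2:9,r3:Mul1
c3: stall | r0:9,r1:Mul2,r2:9,r3:Mul1
c4: stall | r0:9,r1:Mul2,r2:9,r3:Mul1
c5: CDB Mul1=72; issue MUL r2<-Mul1 | r0:9,r1:Mul2,r2:Mul1,r3:72
c6: CDB Mul2=81; issue ADD r0<-Add1 | r0:Add1,r1:81,r2:Mul1,r3:72
c7: issue SUB r3<-Add2 | r0:Add1,r1:81,r2:Mul1,r3:Add2
c8: issue ADD r2<-Add3 | r0:Add1,r1:81,r2:Add3,r3:Add2
c9: CDB Add1=81; issue ADD r2<-Add1 | r0:81,r1:81,r2:Add1,r3:Add2
c10: CDB Mul1=648 | r0:81,r1:81,r2:Add1,r3:Add2
c11: - | r0:81,r1:81,r2:Add1,r3:Add2
c12: - | r0:81,r1:81,r2:Add1,r3:Add2
c13: CDB Add2=576 | r0:81,r1:81,r2:Add1,r3:576
c14: CDB Add3=729 | r0:81,r1:81,r2:Add1,r3:576
c15: - | r0:81,r1:81,r2:Add1,r3:576
c16: CDB Add1=1152 | r0:81,r1:81,r2:1152,r3:576

STATUS = VALUE 1152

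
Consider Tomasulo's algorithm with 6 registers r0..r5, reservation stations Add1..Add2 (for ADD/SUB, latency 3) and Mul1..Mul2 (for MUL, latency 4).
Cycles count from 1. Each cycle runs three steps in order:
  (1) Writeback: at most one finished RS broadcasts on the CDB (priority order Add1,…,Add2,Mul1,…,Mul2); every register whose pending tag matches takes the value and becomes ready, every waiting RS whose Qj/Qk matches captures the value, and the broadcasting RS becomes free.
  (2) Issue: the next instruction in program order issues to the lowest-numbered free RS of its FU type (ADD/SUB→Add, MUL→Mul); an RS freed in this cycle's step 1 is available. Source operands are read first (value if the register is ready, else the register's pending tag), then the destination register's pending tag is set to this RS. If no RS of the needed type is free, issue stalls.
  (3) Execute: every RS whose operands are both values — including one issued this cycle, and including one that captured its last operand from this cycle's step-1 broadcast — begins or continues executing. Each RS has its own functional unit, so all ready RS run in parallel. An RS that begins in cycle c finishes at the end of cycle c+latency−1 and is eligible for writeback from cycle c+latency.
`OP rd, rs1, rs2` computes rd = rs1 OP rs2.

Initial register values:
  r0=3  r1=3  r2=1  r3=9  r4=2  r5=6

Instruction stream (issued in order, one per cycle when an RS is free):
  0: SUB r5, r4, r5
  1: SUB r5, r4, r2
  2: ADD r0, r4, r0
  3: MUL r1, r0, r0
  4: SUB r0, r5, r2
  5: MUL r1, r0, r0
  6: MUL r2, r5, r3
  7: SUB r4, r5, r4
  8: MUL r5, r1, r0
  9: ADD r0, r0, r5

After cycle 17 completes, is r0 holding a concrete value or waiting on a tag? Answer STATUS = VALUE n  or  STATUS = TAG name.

STATUS = TAG Add2

  c1: issue SUB r5<-Add1  regs: r0:3,r1:3,r2:1,r3:9,r4:2,r5:Add1
  c2: issue SUB r5<-Add2  regs: r0:3,r1:3,r2:1,r3:9,r4:2,r5:Add2
  c3: stall  regs: r0:3,r1:3,r2:1,r3:9,r4:2,r5:Add2
  c4: CDB Add1=-4; issue ADD r0<-Add1  regs: r0:Add1,r1:3,r2:1,r3:9,r4:2,r5:Add2
  c5: CDB Add2=1; issue MUL r1<-Mul1  regs: r0:Add1,r1:Mul1,r2:1,r3:9,r4:2,r5:1
  c6: issue SUB r0<-Add2  regs: r0:Add2,r1:Mul1,r2:1,r3:9,r4:2,r5:1
  c7: CDB Add1=5; issue MUL r1<-Mul2  regs: r0:Add2,r1:Mul2,r2:1,r3:9,r4:2,r5:1
  c8: stall  regs: r0:Add2,r1:Mul2,r2:1,r3:9,r4:2,r5:1
  c9: CDB Add2=0; stall  regs: r0:0,r1:Mul2,r2:1,r3:9,r4:2,r5:1
  c10: stall  regs: r0:0,r1:Mul2,r2:1,r3:9,r4:2,r5:1
  c11: CDB Mul1=25; issue MUL r2<-Mul1  regs: r0:0,r1:Mul2,r2:Mul1,r3:9,r4:2,r5:1
  c12: issue SUB r4<-Add1  regs: r0:0,r1:Mul2,r2:Mul1,r3:9,r4:Add1,r5:1
  c13: CDB Mul2=0; issue MUL r5<-Mul2  regs: r0:0,r1:0,r2:Mul1,r3:9,r4:Add1,r5:Mul2
  c14: issue ADD r0<-Add2  regs: r0:Add2,r1:0,r2:Mul1,r3:9,r4:Add1,r5:Mul2
  c15: CDB Add1=-1  regs: r0:Add2,r1:0,r2:Mul1,r3:9,r4:-1,r5:Mul2
  c16: CDB Mul1=9  regs: r0:Add2,r1:0,r2:9,r3:9,r4:-1,r5:Mul2
  c17: CDB Mul2=0  regs: r0:Add2,r1:0,r2:9,r3:9,r4:-1,r5:0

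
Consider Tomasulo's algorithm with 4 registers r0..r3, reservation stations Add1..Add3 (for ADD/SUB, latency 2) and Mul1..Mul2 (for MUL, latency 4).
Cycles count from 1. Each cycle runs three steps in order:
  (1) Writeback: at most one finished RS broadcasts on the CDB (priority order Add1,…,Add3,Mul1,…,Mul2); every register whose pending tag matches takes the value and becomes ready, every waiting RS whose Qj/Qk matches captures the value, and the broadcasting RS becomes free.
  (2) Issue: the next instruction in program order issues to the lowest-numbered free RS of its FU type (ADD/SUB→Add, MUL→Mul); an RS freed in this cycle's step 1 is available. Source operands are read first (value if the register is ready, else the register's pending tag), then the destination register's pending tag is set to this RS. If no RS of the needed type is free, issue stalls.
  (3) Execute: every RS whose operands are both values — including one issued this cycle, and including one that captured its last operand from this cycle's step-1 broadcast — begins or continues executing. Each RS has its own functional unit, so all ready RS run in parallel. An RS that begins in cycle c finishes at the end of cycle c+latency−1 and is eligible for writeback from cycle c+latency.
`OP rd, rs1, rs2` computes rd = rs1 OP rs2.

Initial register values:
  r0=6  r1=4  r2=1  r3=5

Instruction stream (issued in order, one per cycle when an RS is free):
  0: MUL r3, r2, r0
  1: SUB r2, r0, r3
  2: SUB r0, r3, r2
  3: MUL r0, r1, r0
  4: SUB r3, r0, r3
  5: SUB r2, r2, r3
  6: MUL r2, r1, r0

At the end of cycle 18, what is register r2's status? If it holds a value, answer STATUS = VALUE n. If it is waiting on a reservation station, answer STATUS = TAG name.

STATUS = VALUE 96

cycle 1: issue MUL r3<-Mul1 // r0:6,r1:4,r2:1,r3:Mul1
cycle 2: issue SUB r2<-Add1 // r0:6,r1:4,r2:Add1,r3:Mul1
cycle 3: issue SUB r0<-Add2 // r0:Add2,r1:4,r2:Add1,r3:Mul1
cycle 4: issue MUL r0<-Mul2 // r0:Mul2,r1:4,r2:Add1,r3:Mul1
cycle 5: CDB Mul1=6; issue SUB r3<-Add3 // r0:Mul2,r1:4,r2:Add1,r3:Add3
cycle 6: stall // r0:Mul2,r1:4,r2:Add1,r3:Add3
cycle 7: CDB Add1=0; issue SUB r2<-Add1 // r0:Mul2,r1:4,r2:Add1,r3:Add3
cycle 8: issue MUL r2<-Mul1 // r0:Mul2,r1:4,r2:Mul1,r3:Add3
cycle 9: CDB Add2=6 // r0:Mul2,r1:4,r2:Mul1,r3:Add3
cycle 10: - // r0:Mul2,r1:4,r2:Mul1,r3:Add3
cycle 11: - // r0:Mul2,r1:4,r2:Mul1,r3:Add3
cycle 12: - // r0:Mul2,r1:4,r2:Mul1,r3:Add3
cycle 13: CDB Mul2=24 // r0:24,r1:4,r2:Mul1,r3:Add3
cycle 14: - // r0:24,r1:4,r2:Mul1,r3:Add3
cycle 15: CDB Add3=18 // r0:24,r1:4,r2:Mul1,r3:18
cycle 16: - // r0:24,r1:4,r2:Mul1,r3:18
cycle 17: CDB Add1=-18 // r0:24,r1:4,r2:Mul1,r3:18
cycle 18: CDB Mul1=96 // r0:24,r1:4,r2:96,r3:18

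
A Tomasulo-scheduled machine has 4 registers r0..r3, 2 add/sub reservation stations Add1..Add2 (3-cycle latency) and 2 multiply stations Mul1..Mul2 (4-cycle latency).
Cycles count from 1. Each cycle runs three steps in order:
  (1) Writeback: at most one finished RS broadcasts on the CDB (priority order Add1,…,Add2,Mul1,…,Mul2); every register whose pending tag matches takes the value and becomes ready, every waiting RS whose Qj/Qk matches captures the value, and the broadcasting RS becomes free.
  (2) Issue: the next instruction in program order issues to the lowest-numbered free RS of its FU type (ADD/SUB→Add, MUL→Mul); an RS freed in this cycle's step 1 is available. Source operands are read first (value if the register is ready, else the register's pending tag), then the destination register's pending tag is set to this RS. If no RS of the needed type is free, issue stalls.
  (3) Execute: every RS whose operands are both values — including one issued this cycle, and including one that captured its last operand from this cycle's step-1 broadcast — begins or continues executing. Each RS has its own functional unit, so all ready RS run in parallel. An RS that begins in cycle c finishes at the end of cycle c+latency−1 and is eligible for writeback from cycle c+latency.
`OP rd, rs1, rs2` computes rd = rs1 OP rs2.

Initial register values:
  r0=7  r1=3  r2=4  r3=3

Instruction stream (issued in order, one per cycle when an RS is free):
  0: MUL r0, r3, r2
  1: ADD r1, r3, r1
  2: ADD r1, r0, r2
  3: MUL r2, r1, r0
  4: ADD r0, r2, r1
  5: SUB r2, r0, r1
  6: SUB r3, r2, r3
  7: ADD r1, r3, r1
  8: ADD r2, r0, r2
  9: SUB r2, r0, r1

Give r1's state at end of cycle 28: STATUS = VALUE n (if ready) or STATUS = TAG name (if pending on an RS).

  c1: issue MUL r0<-Mul1  regs: r0:Mul1,r1:3,r2:4,r3:3
  c2: issue ADD r1<-Add1  regs: r0:Mul1,r1:Add1,r2:4,r3:3
  c3: issue ADD r1<-Add2  regs: r0:Mul1,r1:Add2,r2:4,r3:3
  c4: issue MUL r2<-Mul2  regs: r0:Mul1,r1:Add2,r2:Mul2,r3:3
  c5: CDB Add1=6; issue ADD r0<-Add1  regs: r0:Add1,r1:Add2,r2:Mul2,r3:3
  c6: CDB Mul1=12; stall  regs: r0:Add1,r1:Add2,r2:Mul2,r3:3
  c7: stall  regs: r0:Add1,r1:Add2,r2:Mul2,r3:3
  c8: stall  regs: r0:Add1,r1:Add2,r2:Mul2,r3:3
  c9: CDB Add2=16; issue SUB r2<-Add2  regs: r0:Add1,r1:16,r2:Add2,r3:3
  c10: stall  regs: r0:Add1,r1:16,r2:Add2,r3:3
  c11: stall  regs: r0:Add1,r1:16,r2:Add2,r3:3
  c12: stall  regs: r0:Add1,r1:16,r2:Add2,r3:3
  c13: CDB Mul2=192; stall  regs: r0:Add1,r1:16,r2:Add2,r3:3
  c14: stall  regs: r0:Add1,r1:16,r2:Add2,r3:3
  c15: stall  regs: r0:Add1,r1:16,r2:Add2,r3:3
  c16: CDB Add1=208; issue SUB r3<-Add1  regs: r0:208,r1:16,r2:Add2,r3:Add1
  c17: stall  regs: r0:208,r1:16,r2:Add2,r3:Add1
  c18: stall  regs: r0:208,r1:16,r2:Add2,r3:Add1
  c19: CDB Add2=192; issue ADD r1<-Add2  regs: r0:208,r1:Add2,r2:192,r3:Add1
  c20: stall  regs: r0:208,r1:Add2,r2:192,r3:Add1
  c21: stall  regs: r0:208,r1:Add2,r2:192,r3:Add1
  c22: CDB Add1=189; issue ADD r2<-Add1  regs: r0:208,r1:Add2,r2:Add1,r3:189
  c23: stall  regs: r0:208,r1:Add2,r2:Add1,r3:189
  c24: stall  regs: r0:208,r1:Add2,r2:Add1,r3:189
  c25: CDB Add1=400; issue SUB r2<-Add1  regs: r0:208,r1:Add2,r2:Add1,r3:189
  c26: CDB Add2=205  regs: r0:208,r1:205,r2:Add1,r3:189
  c27: -  regs: r0:208,r1:205,r2:Add1,r3:189
  c28: -  regs: r0:208,r1:205,r2:Add1,r3:189

STATUS = VALUE 205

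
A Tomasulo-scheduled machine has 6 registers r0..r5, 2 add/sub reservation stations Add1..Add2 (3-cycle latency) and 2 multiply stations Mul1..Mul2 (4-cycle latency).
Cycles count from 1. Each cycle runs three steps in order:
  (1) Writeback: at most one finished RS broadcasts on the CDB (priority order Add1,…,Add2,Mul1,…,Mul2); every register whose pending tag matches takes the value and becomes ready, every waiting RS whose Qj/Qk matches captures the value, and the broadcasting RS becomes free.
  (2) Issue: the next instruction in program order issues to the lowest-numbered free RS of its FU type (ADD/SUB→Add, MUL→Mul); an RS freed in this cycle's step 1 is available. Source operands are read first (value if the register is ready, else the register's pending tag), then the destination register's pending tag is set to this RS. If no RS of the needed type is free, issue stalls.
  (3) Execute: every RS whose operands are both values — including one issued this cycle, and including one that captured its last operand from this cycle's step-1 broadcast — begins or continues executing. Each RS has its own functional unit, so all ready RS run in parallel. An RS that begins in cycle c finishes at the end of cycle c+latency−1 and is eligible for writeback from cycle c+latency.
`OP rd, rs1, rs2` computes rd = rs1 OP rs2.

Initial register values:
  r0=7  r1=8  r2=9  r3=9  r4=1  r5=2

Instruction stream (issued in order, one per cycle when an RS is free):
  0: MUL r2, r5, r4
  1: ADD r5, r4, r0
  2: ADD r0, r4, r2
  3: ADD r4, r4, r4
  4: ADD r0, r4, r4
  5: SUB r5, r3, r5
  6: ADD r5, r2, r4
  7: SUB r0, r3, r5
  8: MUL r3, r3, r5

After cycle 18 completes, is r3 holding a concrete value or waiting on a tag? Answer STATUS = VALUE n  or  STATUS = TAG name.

STATUS = VALUE 36

  c1: issue MUL r2<-Mul1  regs: r0:7,r1:8,r2:Mul1,r3:9,r4:1,r5:2
  c2: issue ADD r5<-Add1  regs: r0:7,r1:8,r2:Mul1,r3:9,r4:1,r5:Add1
  c3: issue ADD r0<-Add2  regs: r0:Add2,r1:8,r2:Mul1,r3:9,r4:1,r5:Add1
  c4: stall  regs: r0:Add2,r1:8,r2:Mul1,r3:9,r4:1,r5:Add1
  c5: CDB Add1=8; issue ADD r4<-Add1  regs: r0:Add2,r1:8,r2:Mul1,r3:9,r4:Add1,r5:8
  c6: CDB Mul1=2; stall  regs: r0:Add2,r1:8,r2:2,r3:9,r4:Add1,r5:8
  c7: stall  regs: r0:Add2,r1:8,r2:2,r3:9,r4:Add1,r5:8
  c8: CDB Add1=2; issue ADD r0<-Add1  regs: r0:Add1,r1:8,r2:2,r3:9,r4:2,r5:8
  c9: CDB Add2=3; issue SUB r5<-Add2  regs: r0:Add1,r1:8,r2:2,r3:9,r4:2,r5:Add2
  c10: stall  regs: r0:Add1,r1:8,r2:2,r3:9,r4:2,r5:Add2
  c11: CDB Add1=4; issue ADD r5<-Add1  regs: r0:4,r1:8,r2:2,r3:9,r4:2,r5:Add1
  c12: CDB Add2=1; issue SUB r0<-Add2  regs: r0:Add2,r1:8,r2:2,r3:9,r4:2,r5:Add1
  c13: issue MUL r3<-Mul1  regs: r0:Add2,r1:8,r2:2,r3:Mul1,r4:2,r5:Add1
  c14: CDB Add1=4  regs: r0:Add2,r1:8,r2:2,r3:Mul1,r4:2,r5:4
  c15: -  regs: r0:Add2,r1:8,r2:2,r3:Mul1,r4:2,r5:4
  c16: -  regs: r0:Add2,r1:8,r2:2,r3:Mul1,r4:2,r5:4
  c17: CDB Add2=5  regs: r0:5,r1:8,r2:2,r3:Mul1,r4:2,r5:4
  c18: CDB Mul1=36  regs: r0:5,r1:8,r2:2,r3:36,r4:2,r5:4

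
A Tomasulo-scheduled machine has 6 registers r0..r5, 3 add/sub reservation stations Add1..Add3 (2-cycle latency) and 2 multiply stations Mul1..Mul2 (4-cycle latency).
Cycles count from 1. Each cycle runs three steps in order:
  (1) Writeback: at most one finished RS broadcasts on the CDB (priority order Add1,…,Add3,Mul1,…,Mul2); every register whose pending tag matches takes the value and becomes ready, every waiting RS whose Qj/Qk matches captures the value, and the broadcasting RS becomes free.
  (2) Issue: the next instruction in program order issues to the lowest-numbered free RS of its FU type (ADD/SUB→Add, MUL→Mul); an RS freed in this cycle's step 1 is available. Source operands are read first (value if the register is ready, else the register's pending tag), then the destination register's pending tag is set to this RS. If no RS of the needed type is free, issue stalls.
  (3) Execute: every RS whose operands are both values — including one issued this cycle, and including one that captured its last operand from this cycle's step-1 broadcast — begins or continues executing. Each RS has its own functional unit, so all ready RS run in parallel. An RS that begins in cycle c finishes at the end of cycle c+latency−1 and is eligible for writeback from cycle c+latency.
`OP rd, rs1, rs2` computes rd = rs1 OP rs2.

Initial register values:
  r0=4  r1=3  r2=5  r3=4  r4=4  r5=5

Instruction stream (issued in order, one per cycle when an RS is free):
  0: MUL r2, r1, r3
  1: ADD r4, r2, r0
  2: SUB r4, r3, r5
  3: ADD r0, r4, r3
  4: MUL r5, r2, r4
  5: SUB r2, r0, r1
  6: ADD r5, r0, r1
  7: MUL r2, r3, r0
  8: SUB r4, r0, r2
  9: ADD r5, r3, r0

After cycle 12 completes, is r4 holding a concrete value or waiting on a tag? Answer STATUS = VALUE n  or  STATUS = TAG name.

  c1: issue MUL r2<-Mul1  regs: r0:4,r1:3,r2:Mul1,r3:4,r4:4,r5:5
  c2: issue ADD r4<-Add1  regs: r0:4,r1:3,r2:Mul1,r3:4,r4:Add1,r5:5
  c3: issue SUB r4<-Add2  regs: r0:4,r1:3,r2:Mul1,r3:4,r4:Add2,r5:5
  c4: issue ADD r0<-Add3  regs: r0:Add3,r1:3,r2:Mul1,r3:4,r4:Add2,r5:5
  c5: CDB Add2=-1; issue MUL r5<-Mul2  regs: r0:Add3,r1:3,r2:Mul1,r3:4,r4:-1,r5:Mul2
  c6: CDB Mul1=12; issue SUB r2<-Add2  regs: r0:Add3,r1:3,r2:Add2,r3:4,r4:-1,r5:Mul2
  c7: CDB Add3=3; issue ADD r5<-Add3  regs: r0:3,r1:3,r2:Add2,r3:4,r4:-1,r5:Add3
  c8: CDB Add1=16; issue MUL r2<-Mul1  regs: r0:3,r1:3,r2:Mul1,r3:4,r4:-1,r5:Add3
  c9: CDB Add2=0; issue SUB r4<-Add1  regs: r0:3,r1:3,r2:Mul1,r3:4,r4:Add1,r5:Add3
  c10: CDB Add3=6; issue ADD r5<-Add2  regs: r0:3,r1:3,r2:Mul1,r3:4,r4:Add1,r5:Add2
  c11: CDB Mul2=-12  regs: r0:3,r1:3,r2:Mul1,r3:4,r4:Add1,r5:Add2
  c12: CDB Add2=7  regs: r0:3,r1:3,r2:Mul1,r3:4,r4:Add1,r5:7

STATUS = TAG Add1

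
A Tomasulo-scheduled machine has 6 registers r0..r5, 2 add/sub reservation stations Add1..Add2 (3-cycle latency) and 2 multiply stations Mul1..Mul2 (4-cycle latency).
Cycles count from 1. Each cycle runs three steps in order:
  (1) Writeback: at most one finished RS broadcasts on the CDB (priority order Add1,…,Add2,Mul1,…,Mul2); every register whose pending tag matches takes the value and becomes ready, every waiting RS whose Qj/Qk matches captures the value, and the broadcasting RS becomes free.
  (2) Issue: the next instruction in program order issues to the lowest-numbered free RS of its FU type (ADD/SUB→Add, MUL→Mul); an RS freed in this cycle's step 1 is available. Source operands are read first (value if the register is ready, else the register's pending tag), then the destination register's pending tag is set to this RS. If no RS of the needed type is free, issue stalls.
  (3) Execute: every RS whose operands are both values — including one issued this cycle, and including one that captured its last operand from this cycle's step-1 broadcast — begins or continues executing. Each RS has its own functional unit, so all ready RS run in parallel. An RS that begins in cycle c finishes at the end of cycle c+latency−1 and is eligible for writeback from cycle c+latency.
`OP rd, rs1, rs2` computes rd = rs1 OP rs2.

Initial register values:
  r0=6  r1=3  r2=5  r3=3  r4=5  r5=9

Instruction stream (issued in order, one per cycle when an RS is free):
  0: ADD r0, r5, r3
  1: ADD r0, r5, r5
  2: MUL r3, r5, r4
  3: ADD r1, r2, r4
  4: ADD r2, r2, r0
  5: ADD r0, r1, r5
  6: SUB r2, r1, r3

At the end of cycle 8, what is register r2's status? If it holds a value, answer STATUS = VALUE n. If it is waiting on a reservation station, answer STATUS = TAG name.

STATUS = TAG Add2

c1: issue ADD r0<-Add1 | r0:Add1,r1:3,r2:5,r3:3,r4:5,r5:9
c2: issue ADD r0<-Add2 | r0:Add2,r1:3,r2:5,r3:3,r4:5,r5:9
c3: issue MUL r3<-Mul1 | r0:Add2,r1:3,r2:5,r3:Mul1,r4:5,r5:9
c4: CDB Add1=12; issue ADD r1<-Add1 | r0:Add2,r1:Add1,r2:5,r3:Mul1,r4:5,r5:9
c5: CDB Add2=18; issue ADD r2<-Add2 | r0:18,r1:Add1,r2:Add2,r3:Mul1,r4:5,r5:9
c6: stall | r0:18,r1:Add1,r2:Add2,r3:Mul1,r4:5,r5:9
c7: CDB Add1=10; issue ADD r0<-Add1 | r0:Add1,r1:10,r2:Add2,r3:Mul1,r4:5,r5:9
c8: CDB Add2=23; issue SUB r2<-Add2 | r0:Add1,r1:10,r2:Add2,r3:Mul1,r4:5,r5:9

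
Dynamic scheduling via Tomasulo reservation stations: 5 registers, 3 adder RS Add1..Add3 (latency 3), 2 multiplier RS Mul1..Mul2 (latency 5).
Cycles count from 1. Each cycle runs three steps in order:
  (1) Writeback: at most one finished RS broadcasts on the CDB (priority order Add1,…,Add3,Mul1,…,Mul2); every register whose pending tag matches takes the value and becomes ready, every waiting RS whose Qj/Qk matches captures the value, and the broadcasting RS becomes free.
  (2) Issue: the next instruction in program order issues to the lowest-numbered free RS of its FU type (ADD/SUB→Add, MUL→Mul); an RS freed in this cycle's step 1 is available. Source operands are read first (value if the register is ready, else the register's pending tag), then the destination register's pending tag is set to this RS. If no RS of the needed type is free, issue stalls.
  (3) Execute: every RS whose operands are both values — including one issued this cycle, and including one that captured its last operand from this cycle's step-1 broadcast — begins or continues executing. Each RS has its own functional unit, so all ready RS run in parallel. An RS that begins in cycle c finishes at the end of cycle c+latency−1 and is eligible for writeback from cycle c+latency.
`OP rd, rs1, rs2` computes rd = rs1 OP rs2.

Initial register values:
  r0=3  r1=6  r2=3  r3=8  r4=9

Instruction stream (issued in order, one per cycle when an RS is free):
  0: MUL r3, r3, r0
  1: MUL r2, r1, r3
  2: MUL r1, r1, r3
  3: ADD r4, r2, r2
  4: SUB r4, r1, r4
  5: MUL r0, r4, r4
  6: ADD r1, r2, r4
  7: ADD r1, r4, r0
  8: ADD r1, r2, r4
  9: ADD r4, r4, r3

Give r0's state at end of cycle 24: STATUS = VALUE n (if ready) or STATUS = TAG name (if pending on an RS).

cycle 1: issue MUL r3<-Mul1 // r0:3,r1:6,r2:3,r3:Mul1,r4:9
cycle 2: issue MUL r2<-Mul2 // r0:3,r1:6,r2:Mul2,r3:Mul1,r4:9
cycle 3: stall // r0:3,r1:6,r2:Mul2,r3:Mul1,r4:9
cycle 4: stall // r0:3,r1:6,r2:Mul2,r3:Mul1,r4:9
cycle 5: stall // r0:3,r1:6,r2:Mul2,r3:Mul1,r4:9
cycle 6: CDB Mul1=24; issue MUL r1<-Mul1 // r0:3,r1:Mul1,r2:Mul2,r3:24,r4:9
cycle 7: issue ADD r4<-Add1 // r0:3,r1:Mul1,r2:Mul2,r3:24,r4:Add1
cycle 8: issue SUB r4<-Add2 // r0:3,r1:Mul1,r2:Mul2,r3:24,r4:Add2
cycle 9: stall // r0:3,r1:Mul1,r2:Mul2,r3:24,r4:Add2
cycle 10: stall // r0:3,r1:Mul1,r2:Mul2,r3:24,r4:Add2
cycle 11: CDB Mul1=144; issue MUL r0<-Mul1 // r0:Mul1,r1:144,r2:Mul2,r3:24,r4:Add2
cycle 12: CDB Mul2=144; issue ADD r1<-Add3 // r0:Mul1,r1:Add3,r2:144,r3:24,r4:Add2
cycle 13: stall // r0:Mul1,r1:Add3,r2:144,r3:24,r4:Add2
cycle 14: stall // r0:Mul1,r1:Add3,r2:144,r3:24,r4:Add2
cycle 15: CDB Add1=288; issue ADD r1<-Add1 // r0:Mul1,r1:Add1,r2:144,r3:24,r4:Add2
cycle 16: stall // r0:Mul1,r1:Add1,r2:144,r3:24,r4:Add2
cycle 17: stall // r0:Mul1,r1:Add1,r2:144,r3:24,r4:Add2
cycle 18: CDB Add2=-144; issue ADD r1<-Add2 // r0:Mul1,r1:Add2,r2:144,r3:24,r4:-144
cycle 19: stall // r0:Mul1,r1:Add2,r2:144,r3:24,r4:-144
cycle 20: stall // r0:Mul1,r1:Add2,r2:144,r3:24,r4:-144
cycle 21: CDB Add2=0; issue ADD r4<-Add2 // r0:Mul1,r1:0,r2:144,r3:24,r4:Add2
cycle 22: CDB Add3=0 // r0:Mul1,r1:0,r2:144,r3:24,r4:Add2
cycle 23: CDB Mul1=20736 // r0:20736,r1:0,r2:144,r3:24,r4:Add2
cycle 24: CDB Add2=-120 // r0:20736,r1:0,r2:144,r3:24,r4:-120

STATUS = VALUE 20736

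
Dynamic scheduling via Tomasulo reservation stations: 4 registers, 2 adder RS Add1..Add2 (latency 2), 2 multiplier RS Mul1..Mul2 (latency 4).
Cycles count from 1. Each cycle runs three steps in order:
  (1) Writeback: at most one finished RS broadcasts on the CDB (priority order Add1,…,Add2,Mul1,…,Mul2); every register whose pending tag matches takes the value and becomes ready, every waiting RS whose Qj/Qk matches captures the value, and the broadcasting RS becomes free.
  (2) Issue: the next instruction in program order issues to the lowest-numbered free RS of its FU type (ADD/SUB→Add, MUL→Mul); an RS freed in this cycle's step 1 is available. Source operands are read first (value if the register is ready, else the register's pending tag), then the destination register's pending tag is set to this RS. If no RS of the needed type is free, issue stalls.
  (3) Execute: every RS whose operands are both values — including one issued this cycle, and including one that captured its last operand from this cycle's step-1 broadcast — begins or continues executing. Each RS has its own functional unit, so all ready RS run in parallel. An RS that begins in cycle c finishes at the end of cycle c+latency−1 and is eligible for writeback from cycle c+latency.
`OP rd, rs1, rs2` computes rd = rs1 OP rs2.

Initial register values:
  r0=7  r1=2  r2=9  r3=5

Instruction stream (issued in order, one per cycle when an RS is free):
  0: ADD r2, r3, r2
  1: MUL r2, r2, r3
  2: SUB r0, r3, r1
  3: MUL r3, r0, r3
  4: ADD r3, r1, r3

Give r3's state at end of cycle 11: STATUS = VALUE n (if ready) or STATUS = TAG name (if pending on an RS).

STATUS = VALUE 17

c1: issue ADD r2<-Add1 | r0:7,r1:2,r2:Add1,r3:5
c2: issue MUL r2<-Mul1 | r0:7,r1:2,r2:Mul1,r3:5
c3: CDB Add1=14; issue SUB r0<-Add1 | r0:Add1,r1:2,r2:Mul1,r3:5
c4: issue MUL r3<-Mul2 | r0:Add1,r1:2,r2:Mul1,r3:Mul2
c5: CDB Add1=3; issue ADD r3<-Add1 | r0:3,r1:2,r2:Mul1,r3:Add1
c6: - | r0:3,r1:2,r2:Mul1,r3:Add1
c7: CDB Mul1=70 | r0:3,r1:2,r2:70,r3:Add1
c8: - | r0:3,r1:2,r2:70,r3:Add1
c9: CDB Mul2=15 | r0:3,r1:2,r2:70,r3:Add1
c10: - | r0:3,r1:2,r2:70,r3:Add1
c11: CDB Add1=17 | r0:3,r1:2,r2:70,r3:17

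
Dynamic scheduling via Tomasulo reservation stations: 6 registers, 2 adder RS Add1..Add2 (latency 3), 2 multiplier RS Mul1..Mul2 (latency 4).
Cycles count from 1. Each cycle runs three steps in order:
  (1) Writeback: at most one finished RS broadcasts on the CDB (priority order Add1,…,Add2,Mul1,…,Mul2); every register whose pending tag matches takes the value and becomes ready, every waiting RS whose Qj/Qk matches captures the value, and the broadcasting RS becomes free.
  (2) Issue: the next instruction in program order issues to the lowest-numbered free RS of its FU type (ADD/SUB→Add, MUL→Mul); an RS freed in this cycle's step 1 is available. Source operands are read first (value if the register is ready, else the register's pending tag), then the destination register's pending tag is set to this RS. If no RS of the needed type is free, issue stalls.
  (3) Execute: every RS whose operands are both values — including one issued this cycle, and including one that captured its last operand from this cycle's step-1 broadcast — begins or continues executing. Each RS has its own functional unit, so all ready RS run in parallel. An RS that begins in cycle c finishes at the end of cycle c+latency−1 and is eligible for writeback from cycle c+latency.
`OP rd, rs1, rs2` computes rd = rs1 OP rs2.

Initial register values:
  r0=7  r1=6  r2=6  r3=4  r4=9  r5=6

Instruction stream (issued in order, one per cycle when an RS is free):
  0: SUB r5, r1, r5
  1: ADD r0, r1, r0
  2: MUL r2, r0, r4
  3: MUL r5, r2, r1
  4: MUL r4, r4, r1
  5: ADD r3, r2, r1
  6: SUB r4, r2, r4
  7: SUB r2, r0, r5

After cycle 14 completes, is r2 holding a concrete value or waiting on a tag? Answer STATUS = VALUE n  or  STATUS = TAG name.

STATUS = TAG Add1

cycle 1: issue SUB r5<-Add1 // r0:7,r1:6,r2:6,r3:4,r4:9,r5:Add1
cycle 2: issue ADD r0<-Add2 // r0:Add2,r1:6,r2:6,r3:4,r4:9,r5:Add1
cycle 3: issue MUL r2<-Mul1 // r0:Add2,r1:6,r2:Mul1,r3:4,r4:9,r5:Add1
cycle 4: CDB Add1=0; issue MUL r5<-Mul2 // r0:Add2,r1:6,r2:Mul1,r3:4,r4:9,r5:Mul2
cycle 5: CDB Add2=13; stall // r0:13,r1:6,r2:Mul1,r3:4,r4:9,r5:Mul2
cycle 6: stall // r0:13,r1:6,r2:Mul1,r3:4,r4:9,r5:Mul2
cycle 7: stall // r0:13,r1:6,r2:Mul1,r3:4,r4:9,r5:Mul2
cycle 8: stall // r0:13,r1:6,r2:Mul1,r3:4,r4:9,r5:Mul2
cycle 9: CDB Mul1=117; issue MUL r4<-Mul1 // r0:13,r1:6,r2:117,r3:4,r4:Mul1,r5:Mul2
cycle 10: issue ADD r3<-Add1 // r0:13,r1:6,r2:117,r3:Add1,r4:Mul1,r5:Mul2
cycle 11: issue SUB r4<-Add2 // r0:13,r1:6,r2:117,r3:Add1,r4:Add2,r5:Mul2
cycle 12: stall // r0:13,r1:6,r2:117,r3:Add1,r4:Add2,r5:Mul2
cycle 13: CDB Add1=123; issue SUB r2<-Add1 // r0:13,r1:6,r2:Add1,r3:123,r4:Add2,r5:Mul2
cycle 14: CDB Mul1=54 // r0:13,r1:6,r2:Add1,r3:123,r4:Add2,r5:Mul2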